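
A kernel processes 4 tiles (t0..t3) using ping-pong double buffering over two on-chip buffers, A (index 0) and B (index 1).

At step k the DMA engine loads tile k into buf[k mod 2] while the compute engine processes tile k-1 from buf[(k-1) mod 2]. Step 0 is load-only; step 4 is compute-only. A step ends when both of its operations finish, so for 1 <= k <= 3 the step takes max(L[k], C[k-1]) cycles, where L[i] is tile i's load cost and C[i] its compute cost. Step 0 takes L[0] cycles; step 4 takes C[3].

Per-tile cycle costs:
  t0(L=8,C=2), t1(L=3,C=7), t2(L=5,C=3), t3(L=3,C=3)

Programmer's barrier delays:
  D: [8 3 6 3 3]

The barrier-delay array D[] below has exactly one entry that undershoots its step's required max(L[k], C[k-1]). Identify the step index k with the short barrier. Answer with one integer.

hazard at step 2

k=0 barrier L[0]=8→8c, D[0]=8 ok
k=1 barrier max(L[1]=3,C[0]=2)→3c, D[1]=3 ok
k=2 barrier max(L[2]=5,C[1]=7)→7c, D[2]=6 SHORT
k=3 barrier max(L[3]=3,C[2]=3)→3c, D[3]=3 ok
k=4 barrier C[3]=3→3c, D[4]=3 ok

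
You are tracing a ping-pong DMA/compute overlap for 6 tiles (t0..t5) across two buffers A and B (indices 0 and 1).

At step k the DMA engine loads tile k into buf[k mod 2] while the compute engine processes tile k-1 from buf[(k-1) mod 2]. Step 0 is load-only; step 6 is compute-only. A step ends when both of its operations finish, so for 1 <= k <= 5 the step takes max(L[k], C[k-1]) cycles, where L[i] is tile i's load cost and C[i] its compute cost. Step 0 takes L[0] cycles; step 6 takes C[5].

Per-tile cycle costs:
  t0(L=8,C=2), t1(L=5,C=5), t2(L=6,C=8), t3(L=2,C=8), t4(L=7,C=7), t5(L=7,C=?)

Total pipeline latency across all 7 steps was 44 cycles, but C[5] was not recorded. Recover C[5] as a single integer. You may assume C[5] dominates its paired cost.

step 0 → dur = L[0]=8 = 8
step 1 → dur = max(L[1]=5, C[0]=2) = 5
step 2 → dur = max(L[2]=6, C[1]=5) = 6
step 3 → dur = max(L[3]=2, C[2]=8) = 8
step 4 → dur = max(L[4]=7, C[3]=8) = 8
step 5 → dur = max(L[5]=7, C[4]=7) = 7
step 6 → dur = C[5]=? = C[5]  (unknown; binding)
sum of known step durations = 42
dur[6] = total - known = 44 - 42 = 2
C[5] is the binding max in step 6, so C[5] = dur[6] = 2

C[5] = 2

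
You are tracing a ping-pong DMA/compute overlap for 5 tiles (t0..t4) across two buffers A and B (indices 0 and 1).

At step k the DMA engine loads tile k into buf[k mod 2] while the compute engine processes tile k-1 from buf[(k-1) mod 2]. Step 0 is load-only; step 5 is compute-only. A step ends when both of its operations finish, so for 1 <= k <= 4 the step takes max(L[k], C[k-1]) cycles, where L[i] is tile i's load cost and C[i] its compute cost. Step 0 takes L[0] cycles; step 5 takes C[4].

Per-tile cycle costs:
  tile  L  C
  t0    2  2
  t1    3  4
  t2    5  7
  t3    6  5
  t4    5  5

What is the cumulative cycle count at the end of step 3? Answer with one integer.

end_cycle[3] = 17

k=0 load=t0/2c comp=- wait=2 total=2
k=1 load=t1/3c comp=t0/2c wait=3 total=5
k=2 load=t2/5c comp=t1/4c wait=5 total=10
k=3 load=t3/6c comp=t2/7c wait=7 total=17
k=4 load=t4/5c comp=t3/5c wait=5 total=22
k=5 load=- comp=t4/5c wait=5 total=27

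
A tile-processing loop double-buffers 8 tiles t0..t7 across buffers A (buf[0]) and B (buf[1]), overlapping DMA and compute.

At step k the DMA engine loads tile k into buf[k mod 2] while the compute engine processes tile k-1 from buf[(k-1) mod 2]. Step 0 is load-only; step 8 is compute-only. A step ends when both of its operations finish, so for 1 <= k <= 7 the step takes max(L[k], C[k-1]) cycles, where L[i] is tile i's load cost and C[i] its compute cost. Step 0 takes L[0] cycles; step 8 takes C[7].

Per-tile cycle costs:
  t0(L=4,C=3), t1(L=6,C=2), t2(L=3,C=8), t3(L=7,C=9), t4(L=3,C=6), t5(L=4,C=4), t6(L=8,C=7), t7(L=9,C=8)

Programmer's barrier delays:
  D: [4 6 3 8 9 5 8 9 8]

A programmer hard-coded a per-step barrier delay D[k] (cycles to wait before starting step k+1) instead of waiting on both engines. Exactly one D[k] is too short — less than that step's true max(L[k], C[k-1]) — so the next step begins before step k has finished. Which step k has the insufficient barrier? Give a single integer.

hazard at step 5

k=0 barrier L[0]=4→4c, D[0]=4 ok
k=1 barrier max(L[1]=6,C[0]=3)→6c, D[1]=6 ok
k=2 barrier max(L[2]=3,C[1]=2)→3c, D[2]=3 ok
k=3 barrier max(L[3]=7,C[2]=8)→8c, D[3]=8 ok
k=4 barrier max(L[4]=3,C[3]=9)→9c, D[4]=9 ok
k=5 barrier max(L[5]=4,C[4]=6)→6c, D[5]=5 SHORT
k=6 barrier max(L[6]=8,C[5]=4)→8c, D[6]=8 ok
k=7 barrier max(L[7]=9,C[6]=7)→9c, D[7]=9 ok
k=8 barrier C[7]=8→8c, D[8]=8 ok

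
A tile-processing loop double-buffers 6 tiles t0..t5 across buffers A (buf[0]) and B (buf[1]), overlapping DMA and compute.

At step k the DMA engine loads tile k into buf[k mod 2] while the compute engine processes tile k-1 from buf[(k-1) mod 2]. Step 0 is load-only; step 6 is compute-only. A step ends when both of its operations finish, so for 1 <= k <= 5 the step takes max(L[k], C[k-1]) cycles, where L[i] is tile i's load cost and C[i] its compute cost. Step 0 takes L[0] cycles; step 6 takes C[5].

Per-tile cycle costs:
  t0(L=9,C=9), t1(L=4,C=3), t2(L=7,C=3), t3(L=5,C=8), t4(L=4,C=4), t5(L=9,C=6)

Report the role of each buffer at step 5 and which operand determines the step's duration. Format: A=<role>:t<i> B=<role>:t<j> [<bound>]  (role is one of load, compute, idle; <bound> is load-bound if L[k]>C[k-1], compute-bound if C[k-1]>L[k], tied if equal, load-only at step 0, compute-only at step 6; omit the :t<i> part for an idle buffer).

step 5: A=compute:t4 B=load:t5 [load-bound]

  0. 9=9c; end=9; A:t0 B:-
  1. max(4,9)=9c; end=18; A:t0 B:t1
  2. max(7,3)=7c; end=25; A:t2 B:t1
  3. max(5,3)=5c; end=30; A:t2 B:t3
  4. max(4,8)=8c; end=38; A:t4 B:t3
  5. max(9,4)=9c; end=47; A:t4 B:t5
  6. 6=6c; end=53; A:t4 B:t5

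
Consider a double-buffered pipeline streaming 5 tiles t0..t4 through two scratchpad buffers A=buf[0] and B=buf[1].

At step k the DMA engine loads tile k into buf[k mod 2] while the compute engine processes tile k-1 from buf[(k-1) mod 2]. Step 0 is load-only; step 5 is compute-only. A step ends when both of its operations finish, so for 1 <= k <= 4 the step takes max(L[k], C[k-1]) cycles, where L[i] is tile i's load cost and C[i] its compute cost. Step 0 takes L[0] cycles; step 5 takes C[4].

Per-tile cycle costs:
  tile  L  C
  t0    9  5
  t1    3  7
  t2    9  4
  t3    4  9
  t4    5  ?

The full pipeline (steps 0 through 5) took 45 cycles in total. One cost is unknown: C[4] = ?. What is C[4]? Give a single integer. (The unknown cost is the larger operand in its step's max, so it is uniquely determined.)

C[4] = 9

step 0 | dur = L[0]=9 = 9
step 1 | dur = max(L[1]=3, C[0]=5) = 5
step 2 | dur = max(L[2]=9, C[1]=7) = 9
step 3 | dur = max(L[3]=4, C[2]=4) = 4
step 4 | dur = max(L[4]=5, C[3]=9) = 9
step 5 | dur = C[4]=? = C[4]  (unknown; binding)
sum of known step durations = 36
dur[5] = total - known = 45 - 36 = 9
C[4] is the binding max in step 5, so C[4] = dur[5] = 9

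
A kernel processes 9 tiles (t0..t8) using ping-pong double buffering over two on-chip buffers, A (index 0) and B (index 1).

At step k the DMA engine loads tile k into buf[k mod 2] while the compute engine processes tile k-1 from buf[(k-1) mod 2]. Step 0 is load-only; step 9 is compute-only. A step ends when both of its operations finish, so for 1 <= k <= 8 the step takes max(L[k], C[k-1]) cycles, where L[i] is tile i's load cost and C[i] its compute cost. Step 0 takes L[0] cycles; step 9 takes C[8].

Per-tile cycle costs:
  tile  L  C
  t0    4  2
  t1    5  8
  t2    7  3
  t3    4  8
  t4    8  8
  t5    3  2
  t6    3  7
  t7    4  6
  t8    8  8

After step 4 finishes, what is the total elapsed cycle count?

step 0: L[0]=4 → dur=4, Σ=4 | A=load:t0 B=idle [load-only]
step 1: L[1]=5 C[0]=2 → dur=5, Σ=9 | A=compute:t0 B=load:t1 [load-bound]
step 2: L[2]=7 C[1]=8 → dur=8, Σ=17 | A=load:t2 B=compute:t1 [compute-bound]
step 3: L[3]=4 C[2]=3 → dur=4, Σ=21 | A=compute:t2 B=load:t3 [load-bound]
step 4: L[4]=8 C[3]=8 → dur=8, Σ=29 | A=load:t4 B=compute:t3 [tied]
step 5: L[5]=3 C[4]=8 → dur=8, Σ=37 | A=compute:t4 B=load:t5 [compute-bound]
step 6: L[6]=3 C[5]=2 → dur=3, Σ=40 | A=load:t6 B=compute:t5 [load-bound]
step 7: L[7]=4 C[6]=7 → dur=7, Σ=47 | A=compute:t6 B=load:t7 [compute-bound]
step 8: L[8]=8 C[7]=6 → dur=8, Σ=55 | A=load:t8 B=compute:t7 [load-bound]
step 9: C[8]=8 → dur=8, Σ=63 | A=compute:t8 B=idle [compute-only]

end_cycle[4] = 29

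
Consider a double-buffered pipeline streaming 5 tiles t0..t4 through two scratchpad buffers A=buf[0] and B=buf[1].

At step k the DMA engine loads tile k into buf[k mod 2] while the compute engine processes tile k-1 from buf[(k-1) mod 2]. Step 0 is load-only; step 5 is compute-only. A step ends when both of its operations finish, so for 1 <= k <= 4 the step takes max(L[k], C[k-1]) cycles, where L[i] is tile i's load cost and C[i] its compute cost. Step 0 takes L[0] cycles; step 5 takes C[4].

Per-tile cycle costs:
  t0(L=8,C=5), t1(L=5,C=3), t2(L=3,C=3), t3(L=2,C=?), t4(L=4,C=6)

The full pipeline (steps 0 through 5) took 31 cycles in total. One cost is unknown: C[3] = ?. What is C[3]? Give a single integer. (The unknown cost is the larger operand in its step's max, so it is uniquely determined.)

step 0 → dur = L[0]=8 = 8
step 1 → dur = max(L[1]=5, C[0]=5) = 5
step 2 → dur = max(L[2]=3, C[1]=3) = 3
step 3 → dur = max(L[3]=2, C[2]=3) = 3
step 4 → dur = max(L[4]=4, C[3]=?) = C[3]  (unknown; binding)
step 5 → dur = C[4]=6 = 6
sum of known step durations = 25
dur[4] = total - known = 31 - 25 = 6
C[3] is the binding max in step 4, so C[3] = dur[4] = 6

C[3] = 6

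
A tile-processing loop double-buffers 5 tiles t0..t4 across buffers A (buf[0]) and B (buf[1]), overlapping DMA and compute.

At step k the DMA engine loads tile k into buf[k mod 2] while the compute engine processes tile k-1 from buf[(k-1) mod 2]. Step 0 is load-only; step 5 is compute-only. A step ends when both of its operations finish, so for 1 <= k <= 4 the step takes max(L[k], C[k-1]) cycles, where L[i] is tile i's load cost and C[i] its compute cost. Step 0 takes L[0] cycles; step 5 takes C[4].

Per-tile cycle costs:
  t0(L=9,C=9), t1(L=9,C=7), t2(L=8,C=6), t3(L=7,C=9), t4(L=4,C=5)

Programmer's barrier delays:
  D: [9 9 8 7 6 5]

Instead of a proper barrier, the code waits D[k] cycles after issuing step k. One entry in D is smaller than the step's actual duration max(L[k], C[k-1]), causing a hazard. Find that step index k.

hazard at step 4

k=0 barrier L[0]=9→9c, D[0]=9 ok
k=1 barrier max(L[1]=9,C[0]=9)→9c, D[1]=9 ok
k=2 barrier max(L[2]=8,C[1]=7)→8c, D[2]=8 ok
k=3 barrier max(L[3]=7,C[2]=6)→7c, D[3]=7 ok
k=4 barrier max(L[4]=4,C[3]=9)→9c, D[4]=6 SHORT
k=5 barrier C[4]=5→5c, D[5]=5 ok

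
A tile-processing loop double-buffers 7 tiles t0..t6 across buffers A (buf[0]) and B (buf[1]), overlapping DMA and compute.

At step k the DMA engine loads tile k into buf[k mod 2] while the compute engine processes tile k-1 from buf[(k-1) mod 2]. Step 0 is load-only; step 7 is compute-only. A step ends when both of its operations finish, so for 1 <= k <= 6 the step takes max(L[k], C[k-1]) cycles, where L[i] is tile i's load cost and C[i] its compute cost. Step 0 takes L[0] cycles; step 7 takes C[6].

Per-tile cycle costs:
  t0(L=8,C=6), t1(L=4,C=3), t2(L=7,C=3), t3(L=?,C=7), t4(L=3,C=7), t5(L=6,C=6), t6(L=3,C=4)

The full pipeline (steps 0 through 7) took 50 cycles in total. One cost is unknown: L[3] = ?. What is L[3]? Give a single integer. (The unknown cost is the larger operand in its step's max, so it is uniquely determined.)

step 0 → dur = L[0]=8 = 8
step 1 → dur = max(L[1]=4, C[0]=6) = 6
step 2 → dur = max(L[2]=7, C[1]=3) = 7
step 3 → dur = max(L[3]=?, C[2]=3) = L[3]  (unknown; binding)
step 4 → dur = max(L[4]=3, C[3]=7) = 7
step 5 → dur = max(L[5]=6, C[4]=7) = 7
step 6 → dur = max(L[6]=3, C[5]=6) = 6
step 7 → dur = C[6]=4 = 4
sum of known step durations = 45
dur[3] = total - known = 50 - 45 = 5
L[3] is the binding max in step 3, so L[3] = dur[3] = 5

L[3] = 5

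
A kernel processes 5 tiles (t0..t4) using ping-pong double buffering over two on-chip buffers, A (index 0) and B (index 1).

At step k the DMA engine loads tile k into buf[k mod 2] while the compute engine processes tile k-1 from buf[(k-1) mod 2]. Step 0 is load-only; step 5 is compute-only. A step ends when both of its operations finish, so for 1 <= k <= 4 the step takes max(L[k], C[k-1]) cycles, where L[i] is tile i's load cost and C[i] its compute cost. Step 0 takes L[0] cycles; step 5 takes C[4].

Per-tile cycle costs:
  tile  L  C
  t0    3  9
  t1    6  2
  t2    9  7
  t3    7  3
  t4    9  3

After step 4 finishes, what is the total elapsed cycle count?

step 0: L[0]=3 → dur=3, Σ=3 | A=load:t0 B=idle [load-only]
step 1: L[1]=6 C[0]=9 → dur=9, Σ=12 | A=compute:t0 B=load:t1 [compute-bound]
step 2: L[2]=9 C[1]=2 → dur=9, Σ=21 | A=load:t2 B=compute:t1 [load-bound]
step 3: L[3]=7 C[2]=7 → dur=7, Σ=28 | A=compute:t2 B=load:t3 [tied]
step 4: L[4]=9 C[3]=3 → dur=9, Σ=37 | A=load:t4 B=compute:t3 [load-bound]
step 5: C[4]=3 → dur=3, Σ=40 | A=compute:t4 B=idle [compute-only]

end_cycle[4] = 37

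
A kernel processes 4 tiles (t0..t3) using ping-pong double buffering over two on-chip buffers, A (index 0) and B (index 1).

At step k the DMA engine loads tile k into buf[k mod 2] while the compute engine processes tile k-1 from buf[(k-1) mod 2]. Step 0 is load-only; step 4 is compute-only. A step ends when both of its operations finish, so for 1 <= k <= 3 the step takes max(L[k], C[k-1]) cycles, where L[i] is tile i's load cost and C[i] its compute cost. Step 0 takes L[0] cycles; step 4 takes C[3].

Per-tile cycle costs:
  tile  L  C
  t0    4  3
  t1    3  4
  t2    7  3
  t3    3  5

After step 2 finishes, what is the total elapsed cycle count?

  0. 4=4c; end=4; A:t0 B:-
  1. max(3,3)=3c; end=7; A:t0 B:t1
  2. max(7,4)=7c; end=14; A:t2 B:t1
  3. max(3,3)=3c; end=17; A:t2 B:t3
  4. 5=5c; end=22; A:t2 B:t3

end_cycle[2] = 14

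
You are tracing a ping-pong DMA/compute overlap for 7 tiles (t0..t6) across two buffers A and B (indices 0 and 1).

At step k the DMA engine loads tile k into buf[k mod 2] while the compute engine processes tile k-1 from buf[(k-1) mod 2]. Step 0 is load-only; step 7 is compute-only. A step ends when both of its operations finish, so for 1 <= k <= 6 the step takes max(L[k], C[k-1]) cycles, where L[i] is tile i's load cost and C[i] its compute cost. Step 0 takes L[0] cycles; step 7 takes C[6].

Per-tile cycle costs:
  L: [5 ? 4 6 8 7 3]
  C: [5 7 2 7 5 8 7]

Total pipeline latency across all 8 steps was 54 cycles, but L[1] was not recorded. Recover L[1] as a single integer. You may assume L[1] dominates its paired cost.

step 0 → dur = L[0]=5 = 5
step 1 → dur = max(L[1]=?, C[0]=5) = L[1]  (unknown; binding)
step 2 → dur = max(L[2]=4, C[1]=7) = 7
step 3 → dur = max(L[3]=6, C[2]=2) = 6
step 4 → dur = max(L[4]=8, C[3]=7) = 8
step 5 → dur = max(L[5]=7, C[4]=5) = 7
step 6 → dur = max(L[6]=3, C[5]=8) = 8
step 7 → dur = C[6]=7 = 7
sum of known step durations = 48
dur[1] = total - known = 54 - 48 = 6
L[1] is the binding max in step 1, so L[1] = dur[1] = 6

L[1] = 6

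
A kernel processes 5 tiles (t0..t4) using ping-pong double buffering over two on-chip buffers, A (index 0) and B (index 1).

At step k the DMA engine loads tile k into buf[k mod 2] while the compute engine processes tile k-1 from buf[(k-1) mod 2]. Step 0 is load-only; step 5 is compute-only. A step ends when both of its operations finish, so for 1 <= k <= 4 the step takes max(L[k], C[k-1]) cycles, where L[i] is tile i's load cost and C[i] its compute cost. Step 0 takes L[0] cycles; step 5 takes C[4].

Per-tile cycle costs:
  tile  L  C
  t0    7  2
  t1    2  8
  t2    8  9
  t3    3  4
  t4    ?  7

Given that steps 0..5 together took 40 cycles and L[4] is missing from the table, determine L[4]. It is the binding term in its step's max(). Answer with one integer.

step 0 | dur = L[0]=7 = 7
step 1 | dur = max(L[1]=2, C[0]=2) = 2
step 2 | dur = max(L[2]=8, C[1]=8) = 8
step 3 | dur = max(L[3]=3, C[2]=9) = 9
step 4 | dur = max(L[4]=?, C[3]=4) = L[4]  (unknown; binding)
step 5 | dur = C[4]=7 = 7
sum of known step durations = 33
dur[4] = total - known = 40 - 33 = 7
L[4] is the binding max in step 4, so L[4] = dur[4] = 7

L[4] = 7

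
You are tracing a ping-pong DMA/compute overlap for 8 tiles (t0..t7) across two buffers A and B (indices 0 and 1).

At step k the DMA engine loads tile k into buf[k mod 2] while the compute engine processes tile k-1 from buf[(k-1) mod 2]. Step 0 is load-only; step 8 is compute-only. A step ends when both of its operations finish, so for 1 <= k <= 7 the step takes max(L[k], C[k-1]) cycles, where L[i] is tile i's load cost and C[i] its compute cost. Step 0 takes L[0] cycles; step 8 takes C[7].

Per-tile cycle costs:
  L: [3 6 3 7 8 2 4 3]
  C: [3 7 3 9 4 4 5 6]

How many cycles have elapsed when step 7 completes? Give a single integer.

end_cycle[7] = 45

[0] DMA t0→A (3c) ∥ CU idle ⇒ 3c, clock 3
[1] DMA t1→B (6c) ∥ CU A:t0 (3c) ⇒ 6c, clock 9
[2] DMA t2→A (3c) ∥ CU B:t1 (7c) ⇒ 7c, clock 16
[3] DMA t3→B (7c) ∥ CU A:t2 (3c) ⇒ 7c, clock 23
[4] DMA t4→A (8c) ∥ CU B:t3 (9c) ⇒ 9c, clock 32
[5] DMA t5→B (2c) ∥ CU A:t4 (4c) ⇒ 4c, clock 36
[6] DMA t6→A (4c) ∥ CU B:t5 (4c) ⇒ 4c, clock 40
[7] DMA t7→B (3c) ∥ CU A:t6 (5c) ⇒ 5c, clock 45
[8] DMA idle ∥ CU B:t7 (6c) ⇒ 6c, clock 51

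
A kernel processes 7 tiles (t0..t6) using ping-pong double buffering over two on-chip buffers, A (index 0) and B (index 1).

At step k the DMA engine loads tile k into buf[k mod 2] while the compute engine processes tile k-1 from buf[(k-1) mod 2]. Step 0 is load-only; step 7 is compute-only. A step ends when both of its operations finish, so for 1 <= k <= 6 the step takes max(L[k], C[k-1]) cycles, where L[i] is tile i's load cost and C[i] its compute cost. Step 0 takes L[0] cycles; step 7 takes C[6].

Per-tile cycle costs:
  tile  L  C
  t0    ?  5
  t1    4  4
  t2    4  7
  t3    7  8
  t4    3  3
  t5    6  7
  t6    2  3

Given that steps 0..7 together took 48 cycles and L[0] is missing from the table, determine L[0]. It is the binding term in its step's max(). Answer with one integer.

step 0: dur = L[0]=? = L[0]  (unknown; binding)
step 1: dur = max(L[1]=4, C[0]=5) = 5
step 2: dur = max(L[2]=4, C[1]=4) = 4
step 3: dur = max(L[3]=7, C[2]=7) = 7
step 4: dur = max(L[4]=3, C[3]=8) = 8
step 5: dur = max(L[5]=6, C[4]=3) = 6
step 6: dur = max(L[6]=2, C[5]=7) = 7
step 7: dur = C[6]=3 = 3
sum of known step durations = 40
dur[0] = total - known = 48 - 40 = 8
L[0] is the binding max in step 0, so L[0] = dur[0] = 8

L[0] = 8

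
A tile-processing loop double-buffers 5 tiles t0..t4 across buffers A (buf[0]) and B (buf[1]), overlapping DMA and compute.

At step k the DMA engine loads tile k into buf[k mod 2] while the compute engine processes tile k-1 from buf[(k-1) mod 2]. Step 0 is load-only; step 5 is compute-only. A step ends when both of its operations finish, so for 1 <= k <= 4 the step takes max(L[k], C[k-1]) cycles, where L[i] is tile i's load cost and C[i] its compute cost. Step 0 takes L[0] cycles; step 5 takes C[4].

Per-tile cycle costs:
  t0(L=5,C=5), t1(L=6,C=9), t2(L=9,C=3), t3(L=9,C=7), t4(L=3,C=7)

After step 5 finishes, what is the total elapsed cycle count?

end_cycle[5] = 43

step 0: L[0]=5 → dur=5, Σ=5 | A=load:t0 B=idle [load-only]
step 1: L[1]=6 C[0]=5 → dur=6, Σ=11 | A=compute:t0 B=load:t1 [load-bound]
step 2: L[2]=9 C[1]=9 → dur=9, Σ=20 | A=load:t2 B=compute:t1 [tied]
step 3: L[3]=9 C[2]=3 → dur=9, Σ=29 | A=compute:t2 B=load:t3 [load-bound]
step 4: L[4]=3 C[3]=7 → dur=7, Σ=36 | A=load:t4 B=compute:t3 [compute-bound]
step 5: C[4]=7 → dur=7, Σ=43 | A=compute:t4 B=idle [compute-only]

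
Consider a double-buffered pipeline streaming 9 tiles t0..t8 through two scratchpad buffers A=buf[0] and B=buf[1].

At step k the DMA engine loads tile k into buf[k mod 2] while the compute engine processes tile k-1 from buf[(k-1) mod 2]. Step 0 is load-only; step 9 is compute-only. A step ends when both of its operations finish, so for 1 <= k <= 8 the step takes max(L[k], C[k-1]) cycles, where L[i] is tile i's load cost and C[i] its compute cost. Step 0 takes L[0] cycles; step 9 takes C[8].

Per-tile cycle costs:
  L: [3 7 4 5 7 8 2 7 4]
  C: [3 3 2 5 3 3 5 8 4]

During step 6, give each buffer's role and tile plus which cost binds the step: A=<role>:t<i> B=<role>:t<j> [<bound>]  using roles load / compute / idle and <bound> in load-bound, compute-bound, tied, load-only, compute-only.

step 6: A=load:t6 B=compute:t5 [compute-bound]

  0. 3=3c; end=3; A:t0 B:-
  1. max(7,3)=7c; end=10; A:t0 B:t1
  2. max(4,3)=4c; end=14; A:t2 B:t1
  3. max(5,2)=5c; end=19; A:t2 B:t3
  4. max(7,5)=7c; end=26; A:t4 B:t3
  5. max(8,3)=8c; end=34; A:t4 B:t5
  6. max(2,3)=3c; end=37; A:t6 B:t5
  7. max(7,5)=7c; end=44; A:t6 B:t7
  8. max(4,8)=8c; end=52; A:t8 B:t7
  9. 4=4c; end=56; A:t8 B:t7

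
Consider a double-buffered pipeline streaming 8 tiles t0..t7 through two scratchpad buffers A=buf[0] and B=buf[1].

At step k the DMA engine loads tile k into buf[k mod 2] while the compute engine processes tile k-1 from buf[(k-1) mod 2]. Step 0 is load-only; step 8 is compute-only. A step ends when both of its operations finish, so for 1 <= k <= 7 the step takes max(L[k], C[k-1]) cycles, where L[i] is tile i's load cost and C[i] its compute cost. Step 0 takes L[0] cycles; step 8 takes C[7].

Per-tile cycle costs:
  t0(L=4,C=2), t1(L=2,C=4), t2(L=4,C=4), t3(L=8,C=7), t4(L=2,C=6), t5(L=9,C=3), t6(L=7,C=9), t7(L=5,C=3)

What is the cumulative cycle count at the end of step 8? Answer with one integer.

step 0: L[0]=4 → dur=4, Σ=4 | A=load:t0 B=idle [load-only]
step 1: L[1]=2 C[0]=2 → dur=2, Σ=6 | A=compute:t0 B=load:t1 [tied]
step 2: L[2]=4 C[1]=4 → dur=4, Σ=10 | A=load:t2 B=compute:t1 [tied]
step 3: L[3]=8 C[2]=4 → dur=8, Σ=18 | A=compute:t2 B=load:t3 [load-bound]
step 4: L[4]=2 C[3]=7 → dur=7, Σ=25 | A=load:t4 B=compute:t3 [compute-bound]
step 5: L[5]=9 C[4]=6 → dur=9, Σ=34 | A=compute:t4 B=load:t5 [load-bound]
step 6: L[6]=7 C[5]=3 → dur=7, Σ=41 | A=load:t6 B=compute:t5 [load-bound]
step 7: L[7]=5 C[6]=9 → dur=9, Σ=50 | A=compute:t6 B=load:t7 [compute-bound]
step 8: C[7]=3 → dur=3, Σ=53 | A=idle B=compute:t7 [compute-only]

end_cycle[8] = 53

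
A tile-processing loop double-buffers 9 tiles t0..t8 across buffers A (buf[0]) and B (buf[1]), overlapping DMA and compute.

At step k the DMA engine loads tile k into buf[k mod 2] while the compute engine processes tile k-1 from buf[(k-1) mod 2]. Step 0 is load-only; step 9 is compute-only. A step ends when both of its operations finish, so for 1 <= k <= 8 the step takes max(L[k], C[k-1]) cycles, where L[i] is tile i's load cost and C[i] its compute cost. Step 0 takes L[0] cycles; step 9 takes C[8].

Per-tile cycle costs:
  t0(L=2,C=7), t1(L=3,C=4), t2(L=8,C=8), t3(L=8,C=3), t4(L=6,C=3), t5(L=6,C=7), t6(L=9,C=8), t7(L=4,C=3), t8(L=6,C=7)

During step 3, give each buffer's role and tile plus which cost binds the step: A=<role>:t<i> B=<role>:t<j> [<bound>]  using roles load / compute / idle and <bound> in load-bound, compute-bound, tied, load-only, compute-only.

step 3: A=compute:t2 B=load:t3 [tied]

[0] DMA t0→A (2c) ∥ CU idle ⇒ 2c, clock 2
[1] DMA t1→B (3c) ∥ CU A:t0 (7c) ⇒ 7c, clock 9
[2] DMA t2→A (8c) ∥ CU B:t1 (4c) ⇒ 8c, clock 17
[3] DMA t3→B (8c) ∥ CU A:t2 (8c) ⇒ 8c, clock 25
[4] DMA t4→A (6c) ∥ CU B:t3 (3c) ⇒ 6c, clock 31
[5] DMA t5→B (6c) ∥ CU A:t4 (3c) ⇒ 6c, clock 37
[6] DMA t6→A (9c) ∥ CU B:t5 (7c) ⇒ 9c, clock 46
[7] DMA t7→B (4c) ∥ CU A:t6 (8c) ⇒ 8c, clock 54
[8] DMA t8→A (6c) ∥ CU B:t7 (3c) ⇒ 6c, clock 60
[9] DMA idle ∥ CU A:t8 (7c) ⇒ 7c, clock 67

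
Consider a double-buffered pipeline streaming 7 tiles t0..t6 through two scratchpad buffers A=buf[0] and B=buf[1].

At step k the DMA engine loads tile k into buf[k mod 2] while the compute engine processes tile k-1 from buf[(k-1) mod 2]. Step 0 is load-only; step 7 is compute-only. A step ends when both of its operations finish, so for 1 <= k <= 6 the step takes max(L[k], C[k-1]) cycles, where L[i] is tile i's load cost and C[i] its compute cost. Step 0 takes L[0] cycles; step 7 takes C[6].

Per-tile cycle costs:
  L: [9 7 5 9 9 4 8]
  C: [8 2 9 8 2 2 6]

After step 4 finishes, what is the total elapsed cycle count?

step 0: L[0]=9 → dur=9, Σ=9 | A=load:t0 B=idle [load-only]
step 1: L[1]=7 C[0]=8 → dur=8, Σ=17 | A=compute:t0 B=load:t1 [compute-bound]
step 2: L[2]=5 C[1]=2 → dur=5, Σ=22 | A=load:t2 B=compute:t1 [load-bound]
step 3: L[3]=9 C[2]=9 → dur=9, Σ=31 | A=compute:t2 B=load:t3 [tied]
step 4: L[4]=9 C[3]=8 → dur=9, Σ=40 | A=load:t4 B=compute:t3 [load-bound]
step 5: L[5]=4 C[4]=2 → dur=4, Σ=44 | A=compute:t4 B=load:t5 [load-bound]
step 6: L[6]=8 C[5]=2 → dur=8, Σ=52 | A=load:t6 B=compute:t5 [load-bound]
step 7: C[6]=6 → dur=6, Σ=58 | A=compute:t6 B=idle [compute-only]

end_cycle[4] = 40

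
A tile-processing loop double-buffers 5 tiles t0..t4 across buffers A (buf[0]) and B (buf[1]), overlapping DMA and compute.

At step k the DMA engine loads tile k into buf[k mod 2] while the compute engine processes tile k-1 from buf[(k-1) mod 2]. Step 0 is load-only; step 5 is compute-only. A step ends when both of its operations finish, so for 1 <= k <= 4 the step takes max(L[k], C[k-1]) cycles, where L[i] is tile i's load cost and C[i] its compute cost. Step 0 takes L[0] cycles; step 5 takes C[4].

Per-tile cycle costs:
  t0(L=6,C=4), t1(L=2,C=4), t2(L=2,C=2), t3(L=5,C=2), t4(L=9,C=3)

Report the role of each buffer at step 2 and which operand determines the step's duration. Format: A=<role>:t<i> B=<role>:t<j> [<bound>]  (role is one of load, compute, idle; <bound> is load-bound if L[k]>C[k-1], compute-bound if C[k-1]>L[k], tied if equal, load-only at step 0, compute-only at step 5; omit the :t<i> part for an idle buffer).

[0] DMA t0→A (6c) ∥ CU idle ⇒ 6c, clock 6
[1] DMA t1→B (2c) ∥ CU A:t0 (4c) ⇒ 4c, clock 10
[2] DMA t2→A (2c) ∥ CU B:t1 (4c) ⇒ 4c, clock 14
[3] DMA t3→B (5c) ∥ CU A:t2 (2c) ⇒ 5c, clock 19
[4] DMA t4→A (9c) ∥ CU B:t3 (2c) ⇒ 9c, clock 28
[5] DMA idle ∥ CU A:t4 (3c) ⇒ 3c, clock 31

step 2: A=load:t2 B=compute:t1 [compute-bound]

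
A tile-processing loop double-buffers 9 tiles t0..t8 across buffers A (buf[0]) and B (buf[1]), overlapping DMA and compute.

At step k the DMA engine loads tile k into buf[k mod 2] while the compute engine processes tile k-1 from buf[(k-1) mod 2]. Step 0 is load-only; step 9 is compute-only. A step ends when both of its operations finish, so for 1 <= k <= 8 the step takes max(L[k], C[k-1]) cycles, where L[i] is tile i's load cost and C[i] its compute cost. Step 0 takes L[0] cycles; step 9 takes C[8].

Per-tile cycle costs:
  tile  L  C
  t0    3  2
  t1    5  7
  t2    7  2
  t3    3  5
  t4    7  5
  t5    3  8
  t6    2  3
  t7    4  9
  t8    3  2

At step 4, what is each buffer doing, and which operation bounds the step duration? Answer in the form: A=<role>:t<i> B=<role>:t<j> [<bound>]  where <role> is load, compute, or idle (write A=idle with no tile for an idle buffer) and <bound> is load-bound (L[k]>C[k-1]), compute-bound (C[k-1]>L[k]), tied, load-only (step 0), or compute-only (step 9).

[0] DMA t0→A (3c) ∥ CU idle ⇒ 3c, clock 3
[1] DMA t1→B (5c) ∥ CU A:t0 (2c) ⇒ 5c, clock 8
[2] DMA t2→A (7c) ∥ CU B:t1 (7c) ⇒ 7c, clock 15
[3] DMA t3→B (3c) ∥ CU A:t2 (2c) ⇒ 3c, clock 18
[4] DMA t4→A (7c) ∥ CU B:t3 (5c) ⇒ 7c, clock 25
[5] DMA t5→B (3c) ∥ CU A:t4 (5c) ⇒ 5c, clock 30
[6] DMA t6→A (2c) ∥ CU B:t5 (8c) ⇒ 8c, clock 38
[7] DMA t7→B (4c) ∥ CU A:t6 (3c) ⇒ 4c, clock 42
[8] DMA t8→A (3c) ∥ CU B:t7 (9c) ⇒ 9c, clock 51
[9] DMA idle ∥ CU A:t8 (2c) ⇒ 2c, clock 53

step 4: A=load:t4 B=compute:t3 [load-bound]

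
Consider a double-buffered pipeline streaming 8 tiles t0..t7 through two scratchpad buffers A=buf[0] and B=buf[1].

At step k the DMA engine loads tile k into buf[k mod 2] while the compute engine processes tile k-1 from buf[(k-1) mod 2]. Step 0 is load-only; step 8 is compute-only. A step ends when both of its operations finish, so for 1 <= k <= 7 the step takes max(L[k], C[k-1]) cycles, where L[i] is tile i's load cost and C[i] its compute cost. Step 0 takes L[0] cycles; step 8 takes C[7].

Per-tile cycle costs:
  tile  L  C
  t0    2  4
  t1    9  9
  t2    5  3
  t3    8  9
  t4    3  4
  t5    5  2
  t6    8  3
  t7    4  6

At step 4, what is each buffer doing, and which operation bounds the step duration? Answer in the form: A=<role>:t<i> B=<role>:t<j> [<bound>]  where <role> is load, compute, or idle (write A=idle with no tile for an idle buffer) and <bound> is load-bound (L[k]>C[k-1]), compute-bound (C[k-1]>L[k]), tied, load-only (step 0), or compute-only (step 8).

step 0: L[0]=2 → dur=2, Σ=2 | A=load:t0 B=idle [load-only]
step 1: L[1]=9 C[0]=4 → dur=9, Σ=11 | A=compute:t0 B=load:t1 [load-bound]
step 2: L[2]=5 C[1]=9 → dur=9, Σ=20 | A=load:t2 B=compute:t1 [compute-bound]
step 3: L[3]=8 C[2]=3 → dur=8, Σ=28 | A=compute:t2 B=load:t3 [load-bound]
step 4: L[4]=3 C[3]=9 → dur=9, Σ=37 | A=load:t4 B=compute:t3 [compute-bound]
step 5: L[5]=5 C[4]=4 → dur=5, Σ=42 | A=compute:t4 B=load:t5 [load-bound]
step 6: L[6]=8 C[5]=2 → dur=8, Σ=50 | A=load:t6 B=compute:t5 [load-bound]
step 7: L[7]=4 C[6]=3 → dur=4, Σ=54 | A=compute:t6 B=load:t7 [load-bound]
step 8: C[7]=6 → dur=6, Σ=60 | A=idle B=compute:t7 [compute-only]

step 4: A=load:t4 B=compute:t3 [compute-bound]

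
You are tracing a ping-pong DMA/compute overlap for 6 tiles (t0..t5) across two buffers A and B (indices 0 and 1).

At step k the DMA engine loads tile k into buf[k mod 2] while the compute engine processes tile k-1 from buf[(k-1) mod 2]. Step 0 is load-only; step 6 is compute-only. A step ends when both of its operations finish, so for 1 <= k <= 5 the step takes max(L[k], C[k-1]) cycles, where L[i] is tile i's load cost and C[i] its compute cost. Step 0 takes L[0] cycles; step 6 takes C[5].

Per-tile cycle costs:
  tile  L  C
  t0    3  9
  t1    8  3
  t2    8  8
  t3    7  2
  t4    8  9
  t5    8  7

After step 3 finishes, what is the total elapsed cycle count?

end_cycle[3] = 28

[0] DMA t0→A (3c) ∥ CU idle ⇒ 3c, clock 3
[1] DMA t1→B (8c) ∥ CU A:t0 (9c) ⇒ 9c, clock 12
[2] DMA t2→A (8c) ∥ CU B:t1 (3c) ⇒ 8c, clock 20
[3] DMA t3→B (7c) ∥ CU A:t2 (8c) ⇒ 8c, clock 28
[4] DMA t4→A (8c) ∥ CU B:t3 (2c) ⇒ 8c, clock 36
[5] DMA t5→B (8c) ∥ CU A:t4 (9c) ⇒ 9c, clock 45
[6] DMA idle ∥ CU B:t5 (7c) ⇒ 7c, clock 52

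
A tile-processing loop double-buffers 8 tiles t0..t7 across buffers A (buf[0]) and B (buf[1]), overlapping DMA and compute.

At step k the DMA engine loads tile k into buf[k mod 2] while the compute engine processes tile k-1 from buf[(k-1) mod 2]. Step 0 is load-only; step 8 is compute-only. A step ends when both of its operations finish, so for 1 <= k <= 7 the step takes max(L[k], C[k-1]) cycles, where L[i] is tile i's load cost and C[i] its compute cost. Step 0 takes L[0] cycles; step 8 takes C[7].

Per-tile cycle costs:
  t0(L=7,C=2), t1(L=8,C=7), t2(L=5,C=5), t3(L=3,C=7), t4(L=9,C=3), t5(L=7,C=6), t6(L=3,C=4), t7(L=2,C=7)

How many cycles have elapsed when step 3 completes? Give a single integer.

k=0 load=t0/7c comp=- wait=7 total=7
k=1 load=t1/8c comp=t0/2c wait=8 total=15
k=2 load=t2/5c comp=t1/7c wait=7 total=22
k=3 load=t3/3c comp=t2/5c wait=5 total=27
k=4 load=t4/9c comp=t3/7c wait=9 total=36
k=5 load=t5/7c comp=t4/3c wait=7 total=43
k=6 load=t6/3c comp=t5/6c wait=6 total=49
k=7 load=t7/2c comp=t6/4c wait=4 total=53
k=8 load=- comp=t7/7c wait=7 total=60

end_cycle[3] = 27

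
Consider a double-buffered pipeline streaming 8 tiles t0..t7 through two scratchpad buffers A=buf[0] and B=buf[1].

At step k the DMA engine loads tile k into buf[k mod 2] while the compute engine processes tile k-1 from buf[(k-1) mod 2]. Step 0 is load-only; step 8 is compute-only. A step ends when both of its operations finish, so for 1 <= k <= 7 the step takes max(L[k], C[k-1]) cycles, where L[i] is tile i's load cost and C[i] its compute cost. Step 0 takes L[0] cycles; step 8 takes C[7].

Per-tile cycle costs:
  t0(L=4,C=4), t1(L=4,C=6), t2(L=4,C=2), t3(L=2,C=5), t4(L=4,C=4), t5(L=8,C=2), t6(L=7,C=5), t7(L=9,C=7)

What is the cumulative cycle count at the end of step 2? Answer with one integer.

end_cycle[2] = 14

step 0: L[0]=4 → dur=4, Σ=4 | A=load:t0 B=idle [load-only]
step 1: L[1]=4 C[0]=4 → dur=4, Σ=8 | A=compute:t0 B=load:t1 [tied]
step 2: L[2]=4 C[1]=6 → dur=6, Σ=14 | A=load:t2 B=compute:t1 [compute-bound]
step 3: L[3]=2 C[2]=2 → dur=2, Σ=16 | A=compute:t2 B=load:t3 [tied]
step 4: L[4]=4 C[3]=5 → dur=5, Σ=21 | A=load:t4 B=compute:t3 [compute-bound]
step 5: L[5]=8 C[4]=4 → dur=8, Σ=29 | A=compute:t4 B=load:t5 [load-bound]
step 6: L[6]=7 C[5]=2 → dur=7, Σ=36 | A=load:t6 B=compute:t5 [load-bound]
step 7: L[7]=9 C[6]=5 → dur=9, Σ=45 | A=compute:t6 B=load:t7 [load-bound]
step 8: C[7]=7 → dur=7, Σ=52 | A=idle B=compute:t7 [compute-only]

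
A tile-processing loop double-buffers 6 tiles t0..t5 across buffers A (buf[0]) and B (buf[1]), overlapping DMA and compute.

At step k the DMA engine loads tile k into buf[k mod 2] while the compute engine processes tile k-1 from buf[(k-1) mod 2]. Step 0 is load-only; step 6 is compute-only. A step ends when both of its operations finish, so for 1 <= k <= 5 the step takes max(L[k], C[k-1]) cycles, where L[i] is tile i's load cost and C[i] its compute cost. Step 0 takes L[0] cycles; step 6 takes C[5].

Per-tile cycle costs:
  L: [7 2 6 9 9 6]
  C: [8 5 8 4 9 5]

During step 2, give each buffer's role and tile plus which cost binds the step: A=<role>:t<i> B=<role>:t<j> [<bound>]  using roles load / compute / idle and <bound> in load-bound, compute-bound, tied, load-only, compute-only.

step 2: A=load:t2 B=compute:t1 [load-bound]

k=0 load=t0/7c comp=- wait=7 total=7
k=1 load=t1/2c comp=t0/8c wait=8 total=15
k=2 load=t2/6c comp=t1/5c wait=6 total=21
k=3 load=t3/9c comp=t2/8c wait=9 total=30
k=4 load=t4/9c comp=t3/4c wait=9 total=39
k=5 load=t5/6c comp=t4/9c wait=9 total=48
k=6 load=- comp=t5/5c wait=5 total=53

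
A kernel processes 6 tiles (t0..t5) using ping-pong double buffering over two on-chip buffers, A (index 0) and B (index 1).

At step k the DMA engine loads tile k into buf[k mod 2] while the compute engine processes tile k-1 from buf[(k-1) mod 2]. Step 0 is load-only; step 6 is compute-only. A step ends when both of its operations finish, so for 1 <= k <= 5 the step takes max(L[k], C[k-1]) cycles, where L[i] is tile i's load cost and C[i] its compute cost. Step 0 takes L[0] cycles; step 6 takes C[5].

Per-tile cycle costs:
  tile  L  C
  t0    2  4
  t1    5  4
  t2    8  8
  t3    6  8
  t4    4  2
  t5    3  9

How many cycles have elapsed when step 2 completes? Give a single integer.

  0. 2=2c; end=2; A:t0 B:-
  1. max(5,4)=5c; end=7; A:t0 B:t1
  2. max(8,4)=8c; end=15; A:t2 B:t1
  3. max(6,8)=8c; end=23; A:t2 B:t3
  4. max(4,8)=8c; end=31; A:t4 B:t3
  5. max(3,2)=3c; end=34; A:t4 B:t5
  6. 9=9c; end=43; A:t4 B:t5

end_cycle[2] = 15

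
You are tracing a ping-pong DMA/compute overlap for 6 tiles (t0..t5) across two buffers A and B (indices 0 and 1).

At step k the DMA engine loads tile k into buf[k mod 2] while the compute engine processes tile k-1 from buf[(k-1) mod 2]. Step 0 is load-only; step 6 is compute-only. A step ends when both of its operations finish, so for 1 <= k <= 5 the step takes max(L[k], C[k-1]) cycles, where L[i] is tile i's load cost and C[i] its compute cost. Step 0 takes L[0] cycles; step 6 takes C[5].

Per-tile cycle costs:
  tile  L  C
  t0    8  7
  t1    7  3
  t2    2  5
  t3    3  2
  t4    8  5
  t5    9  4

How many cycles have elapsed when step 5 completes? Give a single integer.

step 0: L[0]=8 → dur=8, Σ=8 | A=load:t0 B=idle [load-only]
step 1: L[1]=7 C[0]=7 → dur=7, Σ=15 | A=compute:t0 B=load:t1 [tied]
step 2: L[2]=2 C[1]=3 → dur=3, Σ=18 | A=load:t2 B=compute:t1 [compute-bound]
step 3: L[3]=3 C[2]=5 → dur=5, Σ=23 | A=compute:t2 B=load:t3 [compute-bound]
step 4: L[4]=8 C[3]=2 → dur=8, Σ=31 | A=load:t4 B=compute:t3 [load-bound]
step 5: L[5]=9 C[4]=5 → dur=9, Σ=40 | A=compute:t4 B=load:t5 [load-bound]
step 6: C[5]=4 → dur=4, Σ=44 | A=idle B=compute:t5 [compute-only]

end_cycle[5] = 40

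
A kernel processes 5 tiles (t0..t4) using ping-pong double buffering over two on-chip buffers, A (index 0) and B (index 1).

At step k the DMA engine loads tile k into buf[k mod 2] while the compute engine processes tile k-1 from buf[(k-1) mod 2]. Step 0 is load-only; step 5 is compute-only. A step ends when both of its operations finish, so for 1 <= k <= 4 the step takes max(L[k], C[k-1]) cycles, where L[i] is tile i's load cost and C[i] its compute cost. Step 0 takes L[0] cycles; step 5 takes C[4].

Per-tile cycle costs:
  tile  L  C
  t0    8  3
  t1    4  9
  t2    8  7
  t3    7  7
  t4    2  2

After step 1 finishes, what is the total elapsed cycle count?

[0] DMA t0→A (8c) ∥ CU idle ⇒ 8c, clock 8
[1] DMA t1→B (4c) ∥ CU A:t0 (3c) ⇒ 4c, clock 12
[2] DMA t2→A (8c) ∥ CU B:t1 (9c) ⇒ 9c, clock 21
[3] DMA t3→B (7c) ∥ CU A:t2 (7c) ⇒ 7c, clock 28
[4] DMA t4→A (2c) ∥ CU B:t3 (7c) ⇒ 7c, clock 35
[5] DMA idle ∥ CU A:t4 (2c) ⇒ 2c, clock 37

end_cycle[1] = 12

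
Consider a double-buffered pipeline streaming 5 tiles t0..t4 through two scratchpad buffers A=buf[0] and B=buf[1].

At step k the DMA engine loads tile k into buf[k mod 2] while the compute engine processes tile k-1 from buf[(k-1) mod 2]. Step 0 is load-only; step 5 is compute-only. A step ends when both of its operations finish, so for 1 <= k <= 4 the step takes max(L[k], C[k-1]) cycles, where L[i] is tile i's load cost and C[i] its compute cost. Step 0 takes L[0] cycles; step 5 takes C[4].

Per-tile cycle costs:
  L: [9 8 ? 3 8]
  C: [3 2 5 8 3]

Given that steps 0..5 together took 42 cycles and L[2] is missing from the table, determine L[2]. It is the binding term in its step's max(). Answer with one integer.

L[2] = 9

step 0 = dur = L[0]=9 = 9
step 1 = dur = max(L[1]=8, C[0]=3) = 8
step 2 = dur = max(L[2]=?, C[1]=2) = L[2]  (unknown; binding)
step 3 = dur = max(L[3]=3, C[2]=5) = 5
step 4 = dur = max(L[4]=8, C[3]=8) = 8
step 5 = dur = C[4]=3 = 3
sum of known step durations = 33
dur[2] = total - known = 42 - 33 = 9
L[2] is the binding max in step 2, so L[2] = dur[2] = 9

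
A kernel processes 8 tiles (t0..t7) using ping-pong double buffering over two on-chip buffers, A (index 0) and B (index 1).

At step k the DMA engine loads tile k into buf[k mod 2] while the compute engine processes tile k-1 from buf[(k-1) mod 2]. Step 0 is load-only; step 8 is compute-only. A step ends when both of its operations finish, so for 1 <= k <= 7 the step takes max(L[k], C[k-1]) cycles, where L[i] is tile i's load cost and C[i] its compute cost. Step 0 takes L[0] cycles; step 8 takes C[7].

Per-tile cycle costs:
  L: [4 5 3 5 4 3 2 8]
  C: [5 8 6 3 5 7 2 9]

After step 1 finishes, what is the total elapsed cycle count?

end_cycle[1] = 9

k=0 load=t0/4c comp=- wait=4 total=4
k=1 load=t1/5c comp=t0/5c wait=5 total=9
k=2 load=t2/3c comp=t1/8c wait=8 total=17
k=3 load=t3/5c comp=t2/6c wait=6 total=23
k=4 load=t4/4c comp=t3/3c wait=4 total=27
k=5 load=t5/3c comp=t4/5c wait=5 total=32
k=6 load=t6/2c comp=t5/7c wait=7 total=39
k=7 load=t7/8c comp=t6/2c wait=8 total=47
k=8 load=- comp=t7/9c wait=9 total=56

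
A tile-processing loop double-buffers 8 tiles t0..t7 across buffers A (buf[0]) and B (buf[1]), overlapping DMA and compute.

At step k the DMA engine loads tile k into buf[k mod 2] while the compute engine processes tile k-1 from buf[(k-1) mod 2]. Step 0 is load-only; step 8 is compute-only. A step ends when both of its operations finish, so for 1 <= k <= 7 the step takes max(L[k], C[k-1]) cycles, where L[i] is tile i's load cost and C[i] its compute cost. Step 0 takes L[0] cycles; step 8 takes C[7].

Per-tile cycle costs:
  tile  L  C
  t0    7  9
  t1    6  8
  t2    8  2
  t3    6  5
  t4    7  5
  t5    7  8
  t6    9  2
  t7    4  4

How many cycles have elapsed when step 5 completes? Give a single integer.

end_cycle[5] = 44

  0. 7=7c; end=7; A:t0 B:-
  1. max(6,9)=9c; end=16; A:t0 B:t1
  2. max(8,8)=8c; end=24; A:t2 B:t1
  3. max(6,2)=6c; end=30; A:t2 B:t3
  4. max(7,5)=7c; end=37; A:t4 B:t3
  5. max(7,5)=7c; end=44; A:t4 B:t5
  6. max(9,8)=9c; end=53; A:t6 B:t5
  7. max(4,2)=4c; end=57; A:t6 B:t7
  8. 4=4c; end=61; A:t6 B:t7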